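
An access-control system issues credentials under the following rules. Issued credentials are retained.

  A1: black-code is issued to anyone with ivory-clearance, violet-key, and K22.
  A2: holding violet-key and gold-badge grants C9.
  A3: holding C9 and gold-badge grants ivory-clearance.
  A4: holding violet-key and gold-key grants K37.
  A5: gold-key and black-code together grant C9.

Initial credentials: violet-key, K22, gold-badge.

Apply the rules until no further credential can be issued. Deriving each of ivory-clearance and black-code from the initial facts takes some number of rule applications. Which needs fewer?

ivory-clearance

ivory-clearance: Holding violet-key and gold-badge grants C9 (A2). Holding C9 and gold-badge grants ivory-clearance (A3). [2 rule applications]
black-code: Holding violet-key and gold-badge grants C9 (A2). Holding C9 and gold-badge grants ivory-clearance (A3). Holding ivory-clearance, violet-key, and K22 grants black-code (A1). [3 rule applications]
ivory-clearance needs fewer.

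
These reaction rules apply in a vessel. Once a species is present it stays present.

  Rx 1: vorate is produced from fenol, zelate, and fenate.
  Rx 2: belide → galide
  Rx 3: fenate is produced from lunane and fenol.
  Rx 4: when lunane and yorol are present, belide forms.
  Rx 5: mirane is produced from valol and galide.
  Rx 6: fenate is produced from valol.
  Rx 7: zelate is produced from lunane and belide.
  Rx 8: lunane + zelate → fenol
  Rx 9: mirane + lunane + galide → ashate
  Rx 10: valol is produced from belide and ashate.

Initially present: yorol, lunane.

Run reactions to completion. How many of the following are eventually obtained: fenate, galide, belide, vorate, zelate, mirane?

lunane and yorol present → belide forms (Rx 4).
lunane and belide present → zelate forms (Rx 7).
belide present → galide forms (Rx 2).
lunane and zelate present → fenol forms (Rx 8).
lunane and fenol present → fenate forms (Rx 3).
fenol, zelate, and fenate present → vorate forms (Rx 1).
fenate: reached.
galide: reached.
belide: reached.
vorate: reached.
zelate: reached.
mirane would need valol and galide (Rx 5), but valol never forms.
Reached: fenate, galide, belide, vorate, and zelate — 5 of the 6.

5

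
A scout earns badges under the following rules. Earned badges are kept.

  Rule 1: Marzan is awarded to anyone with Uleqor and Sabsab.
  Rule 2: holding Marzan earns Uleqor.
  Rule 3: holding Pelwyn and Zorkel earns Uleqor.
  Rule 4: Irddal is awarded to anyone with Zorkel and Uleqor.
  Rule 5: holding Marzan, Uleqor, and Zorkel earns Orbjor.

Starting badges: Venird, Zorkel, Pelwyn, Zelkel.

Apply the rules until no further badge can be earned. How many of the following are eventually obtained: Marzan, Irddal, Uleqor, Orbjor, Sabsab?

With Pelwyn and Zorkel, Uleqor is earned (Rule 3).
With Zorkel and Uleqor, Irddal is earned (Rule 4).
Marzan would need Uleqor and Sabsab (Rule 1), but Sabsab is never earned.
Irddal: reached.
Uleqor: reached.
Orbjor would need Marzan, Uleqor, and Zorkel (Rule 5), but Marzan is never earned.
No rule produces Sabsab, and it is not given.
Reached: Irddal and Uleqor — 2 of the 5.

2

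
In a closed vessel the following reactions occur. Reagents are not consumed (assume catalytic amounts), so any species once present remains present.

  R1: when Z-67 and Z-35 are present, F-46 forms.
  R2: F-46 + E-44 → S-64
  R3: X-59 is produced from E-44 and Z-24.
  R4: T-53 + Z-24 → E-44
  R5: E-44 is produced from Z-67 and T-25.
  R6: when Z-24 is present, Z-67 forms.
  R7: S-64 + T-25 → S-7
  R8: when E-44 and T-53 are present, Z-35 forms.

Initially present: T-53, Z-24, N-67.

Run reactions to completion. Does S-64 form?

Yes

T-53 and Z-24 present → E-44 forms (R4).
Z-24 present → Z-67 forms (R6).
E-44 and T-53 present → Z-35 forms (R8).
Z-67 and Z-35 present → F-46 forms (R1).
F-46 and E-44 present → S-64 forms (R2).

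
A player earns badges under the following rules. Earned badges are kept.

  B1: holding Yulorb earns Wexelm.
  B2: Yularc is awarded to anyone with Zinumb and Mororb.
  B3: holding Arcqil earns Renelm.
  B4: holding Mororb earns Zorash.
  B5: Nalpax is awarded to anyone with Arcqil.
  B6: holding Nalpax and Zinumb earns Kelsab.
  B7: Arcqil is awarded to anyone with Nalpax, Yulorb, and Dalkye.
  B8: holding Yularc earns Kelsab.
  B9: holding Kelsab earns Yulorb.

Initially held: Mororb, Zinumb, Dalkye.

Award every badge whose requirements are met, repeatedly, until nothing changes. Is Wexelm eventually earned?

Yes

With Zinumb and Mororb, Yularc is earned (B2).
With Yularc, Kelsab is earned (B8).
With Kelsab, Yulorb is earned (B9).
With Yulorb, Wexelm is earned (B1).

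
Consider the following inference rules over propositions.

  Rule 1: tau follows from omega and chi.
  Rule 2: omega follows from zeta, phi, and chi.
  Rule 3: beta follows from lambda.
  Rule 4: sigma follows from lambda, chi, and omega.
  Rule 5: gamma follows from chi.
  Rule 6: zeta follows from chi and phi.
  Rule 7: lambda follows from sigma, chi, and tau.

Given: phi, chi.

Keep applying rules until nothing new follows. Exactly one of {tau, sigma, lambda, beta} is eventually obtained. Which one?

tau

chi and phi hold, so zeta follows (Rule 6).
zeta, phi, and chi hold, so omega follows (Rule 2).
omega and chi hold, so tau follows (Rule 1).
sigma would need lambda, chi, and omega (Rule 4), but lambda is never established. lambda would need sigma, chi, and tau (Rule 7), but sigma is never established. beta would need lambda (Rule 3), but lambda is never established.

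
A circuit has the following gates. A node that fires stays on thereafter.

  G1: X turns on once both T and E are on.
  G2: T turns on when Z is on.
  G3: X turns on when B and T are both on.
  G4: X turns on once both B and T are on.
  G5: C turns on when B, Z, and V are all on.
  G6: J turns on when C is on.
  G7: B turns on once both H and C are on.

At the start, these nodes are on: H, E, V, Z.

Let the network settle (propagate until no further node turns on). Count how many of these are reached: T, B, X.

2

G2: Z on → T on.
T and E are on, so X turns on (G1).
T: reached.
B would need H and C (G7), but C never turns on.
X: reached.
Reached: T and X — 2 of the 3.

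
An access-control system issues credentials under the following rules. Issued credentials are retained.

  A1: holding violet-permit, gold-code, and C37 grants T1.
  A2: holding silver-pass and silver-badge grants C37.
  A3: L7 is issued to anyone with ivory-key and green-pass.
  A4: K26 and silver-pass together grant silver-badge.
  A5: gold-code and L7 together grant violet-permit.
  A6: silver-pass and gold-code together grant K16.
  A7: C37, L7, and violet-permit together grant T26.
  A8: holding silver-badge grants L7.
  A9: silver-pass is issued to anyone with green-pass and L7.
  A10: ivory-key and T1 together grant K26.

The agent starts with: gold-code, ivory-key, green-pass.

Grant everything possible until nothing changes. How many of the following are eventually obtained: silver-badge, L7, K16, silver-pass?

3

Holding ivory-key and green-pass grants L7 (A3).
Holding green-pass and L7 grants silver-pass (A9).
Holding silver-pass and gold-code grants K16 (A6).
silver-badge would need K26 and silver-pass (A4), but K26 is never granted.
L7: reached.
K16: reached.
silver-pass: reached.
Reached: L7, K16, and silver-pass — 3 of the 4.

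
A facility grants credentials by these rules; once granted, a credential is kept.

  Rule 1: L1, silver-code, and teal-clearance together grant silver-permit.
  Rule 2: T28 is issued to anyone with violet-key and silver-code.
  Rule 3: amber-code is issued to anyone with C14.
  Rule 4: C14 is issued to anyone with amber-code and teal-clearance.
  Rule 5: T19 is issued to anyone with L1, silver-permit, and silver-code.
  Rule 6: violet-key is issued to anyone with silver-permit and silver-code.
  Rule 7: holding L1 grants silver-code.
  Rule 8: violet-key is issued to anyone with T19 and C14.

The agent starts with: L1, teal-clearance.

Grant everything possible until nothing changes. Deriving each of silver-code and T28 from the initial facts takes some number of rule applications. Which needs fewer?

silver-code: Holding L1 grants silver-code (Rule 7). [1 rule application]
T28: Holding L1 grants silver-code (Rule 7). Holding L1, silver-code, and teal-clearance grants silver-permit (Rule 1). Holding silver-permit and silver-code grants violet-key (Rule 6). Holding violet-key and silver-code grants T28 (Rule 2). [4 rule applications]
silver-code needs fewer.

silver-code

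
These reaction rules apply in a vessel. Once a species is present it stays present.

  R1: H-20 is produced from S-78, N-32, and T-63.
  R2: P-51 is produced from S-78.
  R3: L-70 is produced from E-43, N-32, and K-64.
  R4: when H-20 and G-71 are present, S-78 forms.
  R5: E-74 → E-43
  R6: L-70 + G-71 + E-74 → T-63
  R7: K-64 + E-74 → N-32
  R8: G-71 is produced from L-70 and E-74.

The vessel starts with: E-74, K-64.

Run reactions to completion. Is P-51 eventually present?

No

P-51 would need S-78 (R2), but S-78 never forms.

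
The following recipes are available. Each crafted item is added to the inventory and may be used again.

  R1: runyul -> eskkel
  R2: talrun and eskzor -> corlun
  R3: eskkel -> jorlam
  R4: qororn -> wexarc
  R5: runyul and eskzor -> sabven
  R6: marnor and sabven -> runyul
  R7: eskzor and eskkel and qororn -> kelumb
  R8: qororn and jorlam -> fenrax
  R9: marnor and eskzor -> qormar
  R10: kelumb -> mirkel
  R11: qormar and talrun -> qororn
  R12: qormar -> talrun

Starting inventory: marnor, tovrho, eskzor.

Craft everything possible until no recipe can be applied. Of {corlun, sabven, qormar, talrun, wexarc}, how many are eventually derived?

4

Using R9, marnor and eskzor make qormar.
Using R12, qormar makes talrun.
talrun and eskzor -> corlun (R2).
qormar and talrun -> qororn (R11).
qororn -> wexarc (R4).
corlun: reached.
sabven would need runyul and eskzor (R5), but runyul is never obtained.
qormar: reached.
talrun: reached.
wexarc: reached.
Reached: corlun, qormar, talrun, and wexarc — 4 of the 5.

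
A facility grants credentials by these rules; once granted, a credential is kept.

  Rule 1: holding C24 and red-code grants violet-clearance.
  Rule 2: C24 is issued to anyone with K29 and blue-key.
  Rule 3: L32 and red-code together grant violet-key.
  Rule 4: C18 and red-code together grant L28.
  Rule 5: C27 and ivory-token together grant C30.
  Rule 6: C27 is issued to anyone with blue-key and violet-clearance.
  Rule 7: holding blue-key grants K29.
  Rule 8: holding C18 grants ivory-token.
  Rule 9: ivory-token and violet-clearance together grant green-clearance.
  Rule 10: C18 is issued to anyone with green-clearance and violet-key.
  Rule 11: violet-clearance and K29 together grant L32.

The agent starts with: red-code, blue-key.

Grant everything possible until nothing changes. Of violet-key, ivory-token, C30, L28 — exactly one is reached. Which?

violet-key

Holding blue-key grants K29 (Rule 7).
Holding K29 and blue-key grants C24 (Rule 2).
Holding C24 and red-code grants violet-clearance (Rule 1).
Holding violet-clearance and K29 grants L32 (Rule 11).
Holding L32 and red-code grants violet-key (Rule 3).
ivory-token would need C18 (Rule 8), but C18 is never granted. C30 would need C27 and ivory-token (Rule 5), but ivory-token is never granted. L28 would need C18 and red-code (Rule 4), but C18 is never granted.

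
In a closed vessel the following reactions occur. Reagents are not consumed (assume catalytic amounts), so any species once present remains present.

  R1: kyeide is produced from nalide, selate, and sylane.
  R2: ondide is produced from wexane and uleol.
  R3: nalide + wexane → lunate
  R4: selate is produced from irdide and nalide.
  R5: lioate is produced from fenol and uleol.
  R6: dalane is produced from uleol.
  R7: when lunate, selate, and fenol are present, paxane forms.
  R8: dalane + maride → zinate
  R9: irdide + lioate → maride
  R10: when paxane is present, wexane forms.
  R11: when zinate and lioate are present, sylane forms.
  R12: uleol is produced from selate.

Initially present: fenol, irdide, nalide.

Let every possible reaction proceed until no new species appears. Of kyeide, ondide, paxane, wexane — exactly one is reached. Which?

irdide and nalide present → selate forms (R4).
selate present → uleol forms (R12).
fenol and uleol present → lioate forms (R5).
uleol present → dalane forms (R6).
irdide and lioate present → maride forms (R9).
dalane and maride present → zinate forms (R8).
zinate and lioate present → sylane forms (R11).
nalide, selate, and sylane present → kyeide forms (R1).
ondide would need wexane and uleol (R2), but wexane never forms. wexane would need paxane (R10), but paxane never forms. paxane would need lunate, selate, and fenol (R7), but lunate never forms.

kyeide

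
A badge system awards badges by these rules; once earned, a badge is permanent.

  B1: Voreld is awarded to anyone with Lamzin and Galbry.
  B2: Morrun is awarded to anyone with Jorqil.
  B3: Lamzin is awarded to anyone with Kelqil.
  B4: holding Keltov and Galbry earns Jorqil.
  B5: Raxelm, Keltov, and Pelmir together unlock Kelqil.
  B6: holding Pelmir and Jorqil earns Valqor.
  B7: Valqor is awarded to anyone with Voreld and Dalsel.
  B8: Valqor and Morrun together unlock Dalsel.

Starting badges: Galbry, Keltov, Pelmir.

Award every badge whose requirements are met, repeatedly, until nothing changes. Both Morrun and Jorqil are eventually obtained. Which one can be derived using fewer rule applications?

Jorqil

Jorqil: With Keltov and Galbry, Jorqil is earned (B4). [1 rule application]
Morrun: With Keltov and Galbry, Jorqil is earned (B4). With Jorqil, Morrun is earned (B2). [2 rule applications]
Jorqil needs fewer.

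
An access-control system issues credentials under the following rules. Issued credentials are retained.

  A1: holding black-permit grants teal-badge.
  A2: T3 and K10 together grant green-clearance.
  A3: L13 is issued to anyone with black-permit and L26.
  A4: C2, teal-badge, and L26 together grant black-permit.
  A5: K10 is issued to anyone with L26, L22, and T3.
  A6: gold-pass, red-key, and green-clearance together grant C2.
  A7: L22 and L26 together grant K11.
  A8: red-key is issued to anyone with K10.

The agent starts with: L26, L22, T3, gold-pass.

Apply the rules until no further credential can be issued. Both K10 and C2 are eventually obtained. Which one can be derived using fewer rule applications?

K10

K10: Holding L26, L22, and T3 grants K10 (A5). [1 rule application]
C2: Holding L26, L22, and T3 grants K10 (A5). Holding T3 and K10 grants green-clearance (A2). Holding K10 grants red-key (A8). Holding gold-pass, red-key, and green-clearance grants C2 (A6). [4 rule applications]
K10 needs fewer.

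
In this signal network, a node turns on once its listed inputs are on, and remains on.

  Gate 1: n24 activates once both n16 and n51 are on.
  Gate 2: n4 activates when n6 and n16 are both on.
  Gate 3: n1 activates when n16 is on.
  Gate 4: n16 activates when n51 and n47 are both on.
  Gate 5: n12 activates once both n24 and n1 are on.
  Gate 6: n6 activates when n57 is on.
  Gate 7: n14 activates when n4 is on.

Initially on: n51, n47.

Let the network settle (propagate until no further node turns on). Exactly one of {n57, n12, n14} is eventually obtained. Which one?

n12

Gate 4: n51 and n47 on → n16 on.
n16 and n51 are on, so n24 activates (Gate 1).
n16 is on, so n1 activates (Gate 3).
Gate 5: n24 and n1 on → n12 on.
No rule produces n57, and it is not given. n14 would need n4 (Gate 7), but n4 never turns on.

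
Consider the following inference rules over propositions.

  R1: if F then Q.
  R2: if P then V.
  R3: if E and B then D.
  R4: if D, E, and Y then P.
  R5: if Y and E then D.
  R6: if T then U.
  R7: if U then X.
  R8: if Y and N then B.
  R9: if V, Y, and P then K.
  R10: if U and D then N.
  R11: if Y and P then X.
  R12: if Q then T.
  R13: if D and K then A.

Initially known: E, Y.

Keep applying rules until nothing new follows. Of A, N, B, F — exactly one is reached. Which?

A

Y and E hold, so D follows (R5).
D, E, and Y hold, so P follows (R4).
P holds, so V follows (R2).
V, Y, and P hold, so K follows (R9).
D and K hold, so A follows (R13).
B would need Y and N (R8), but N is never established. N would need U and D (R10), but U is never established. No rule produces F, and it is not given.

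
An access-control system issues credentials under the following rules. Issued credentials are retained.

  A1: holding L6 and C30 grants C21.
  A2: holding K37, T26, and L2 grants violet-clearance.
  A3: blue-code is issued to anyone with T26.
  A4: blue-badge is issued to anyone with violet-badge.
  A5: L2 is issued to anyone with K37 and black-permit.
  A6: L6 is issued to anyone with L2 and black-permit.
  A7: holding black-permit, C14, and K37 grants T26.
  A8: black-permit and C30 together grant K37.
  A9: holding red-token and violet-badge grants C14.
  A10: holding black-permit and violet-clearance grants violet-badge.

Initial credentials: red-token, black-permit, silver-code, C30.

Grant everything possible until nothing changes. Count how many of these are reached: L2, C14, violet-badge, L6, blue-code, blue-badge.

2

Holding black-permit and C30 grants K37 (A8).
Holding K37 and black-permit grants L2 (A5).
Holding L2 and black-permit grants L6 (A6).
L2: reached.
C14 would need red-token and violet-badge (A9), but violet-badge is never granted.
violet-badge would need black-permit and violet-clearance (A10), but violet-clearance is never granted.
L6: reached.
blue-code would need T26 (A3), but T26 is never granted.
blue-badge would need violet-badge (A4), but violet-badge is never granted.
Reached: L2 and L6 — 2 of the 6.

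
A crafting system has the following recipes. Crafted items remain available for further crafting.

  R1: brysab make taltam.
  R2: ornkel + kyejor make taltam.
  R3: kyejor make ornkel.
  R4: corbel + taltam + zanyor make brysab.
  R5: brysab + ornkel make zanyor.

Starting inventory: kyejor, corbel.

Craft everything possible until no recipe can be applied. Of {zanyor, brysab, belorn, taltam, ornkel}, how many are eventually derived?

2

kyejor → ornkel (R3).
ornkel + kyejor → taltam (R2).
zanyor would need brysab and ornkel (R5), but brysab is never obtained.
brysab would need corbel, taltam, and zanyor (R4), but zanyor is never obtained.
No rule produces belorn, and it is not given.
taltam: reached.
ornkel: reached.
Reached: taltam and ornkel — 2 of the 5.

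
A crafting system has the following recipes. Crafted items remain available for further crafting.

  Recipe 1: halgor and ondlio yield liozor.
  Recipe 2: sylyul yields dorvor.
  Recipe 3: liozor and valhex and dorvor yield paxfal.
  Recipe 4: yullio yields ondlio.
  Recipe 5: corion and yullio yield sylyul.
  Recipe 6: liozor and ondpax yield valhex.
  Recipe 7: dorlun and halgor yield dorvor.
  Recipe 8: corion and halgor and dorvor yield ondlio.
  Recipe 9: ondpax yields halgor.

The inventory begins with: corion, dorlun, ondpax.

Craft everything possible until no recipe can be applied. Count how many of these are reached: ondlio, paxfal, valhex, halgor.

Using Recipe 9, ondpax makes halgor.
dorlun and halgor → dorvor (Recipe 7).
corion and halgor and dorvor → ondlio (Recipe 8).
Using Recipe 1, halgor and ondlio make liozor.
Using Recipe 6, liozor and ondpax make valhex.
Using Recipe 3, liozor, valhex, and dorvor make paxfal.
ondlio: reached.
paxfal: reached.
valhex: reached.
halgor: reached.
All 4 are reached.

4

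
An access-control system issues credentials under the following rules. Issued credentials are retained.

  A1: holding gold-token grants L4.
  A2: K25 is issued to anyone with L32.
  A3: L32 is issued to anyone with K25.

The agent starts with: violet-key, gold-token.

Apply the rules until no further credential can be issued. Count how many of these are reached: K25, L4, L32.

1

Holding gold-token grants L4 (A1).
K25 would need L32 (A2), but L32 is never granted.
L4: reached.
L32 would need K25 (A3), but K25 is never granted.
Reached: L4 — 1 of the 3.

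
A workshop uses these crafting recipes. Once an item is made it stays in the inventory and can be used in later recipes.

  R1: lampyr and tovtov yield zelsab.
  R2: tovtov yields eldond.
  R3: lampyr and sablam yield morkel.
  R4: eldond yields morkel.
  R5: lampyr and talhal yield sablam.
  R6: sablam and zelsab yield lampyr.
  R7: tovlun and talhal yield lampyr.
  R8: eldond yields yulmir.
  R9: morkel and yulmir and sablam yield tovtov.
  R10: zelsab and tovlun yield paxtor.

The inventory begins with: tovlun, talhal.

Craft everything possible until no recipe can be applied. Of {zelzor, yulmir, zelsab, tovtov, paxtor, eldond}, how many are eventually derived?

No rule produces zelzor, and it is not given.
yulmir would need eldond (R8), but eldond is never obtained.
zelsab would need lampyr and tovtov (R1), but tovtov is never obtained.
tovtov would need morkel, yulmir, and sablam (R9), but yulmir is never obtained.
paxtor would need zelsab and tovlun (R10), but zelsab is never obtained.
eldond would need tovtov (R2), but tovtov is never obtained.
None of the 6 are reached.

0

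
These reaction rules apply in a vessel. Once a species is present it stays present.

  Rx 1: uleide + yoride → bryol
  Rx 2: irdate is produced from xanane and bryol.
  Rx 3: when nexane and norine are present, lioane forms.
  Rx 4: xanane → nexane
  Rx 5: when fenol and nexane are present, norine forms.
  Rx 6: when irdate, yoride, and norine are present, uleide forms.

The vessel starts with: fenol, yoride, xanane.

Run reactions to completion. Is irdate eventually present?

No

irdate would need xanane and bryol (Rx 2), but bryol never forms.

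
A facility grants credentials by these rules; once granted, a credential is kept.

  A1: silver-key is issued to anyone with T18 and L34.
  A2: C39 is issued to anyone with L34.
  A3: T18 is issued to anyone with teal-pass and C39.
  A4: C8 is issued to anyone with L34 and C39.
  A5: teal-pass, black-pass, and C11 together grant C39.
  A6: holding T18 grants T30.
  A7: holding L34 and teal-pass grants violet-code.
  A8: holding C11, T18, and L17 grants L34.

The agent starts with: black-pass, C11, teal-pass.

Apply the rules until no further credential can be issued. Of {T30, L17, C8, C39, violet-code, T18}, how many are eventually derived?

3

Holding teal-pass, black-pass, and C11 grants C39 (A5).
Holding teal-pass and C39 grants T18 (A3).
Holding T18 grants T30 (A6).
T30: reached.
No rule produces L17, and it is not given.
C8 would need L34 and C39 (A4), but L34 is never granted.
C39: reached.
violet-code would need L34 and teal-pass (A7), but L34 is never granted.
T18: reached.
Reached: T30, C39, and T18 — 3 of the 6.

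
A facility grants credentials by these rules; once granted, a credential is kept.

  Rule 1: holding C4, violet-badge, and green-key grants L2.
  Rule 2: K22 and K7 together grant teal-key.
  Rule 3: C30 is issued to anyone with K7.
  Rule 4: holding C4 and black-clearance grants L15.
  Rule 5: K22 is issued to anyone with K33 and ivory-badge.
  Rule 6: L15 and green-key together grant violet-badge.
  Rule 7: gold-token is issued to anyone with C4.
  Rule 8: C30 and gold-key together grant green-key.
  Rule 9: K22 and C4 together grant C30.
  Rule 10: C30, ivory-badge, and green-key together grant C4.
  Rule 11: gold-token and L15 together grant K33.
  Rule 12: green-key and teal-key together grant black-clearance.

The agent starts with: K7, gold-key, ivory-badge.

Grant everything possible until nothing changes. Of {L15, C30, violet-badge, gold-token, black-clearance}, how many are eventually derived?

Holding K7 grants C30 (Rule 3).
Holding C30 and gold-key grants green-key (Rule 8).
Holding C30, ivory-badge, and green-key grants C4 (Rule 10).
Holding C4 grants gold-token (Rule 7).
L15 would need C4 and black-clearance (Rule 4), but black-clearance is never granted.
C30: reached.
violet-badge would need L15 and green-key (Rule 6), but L15 is never granted.
gold-token: reached.
black-clearance would need green-key and teal-key (Rule 12), but teal-key is never granted.
Reached: C30 and gold-token — 2 of the 5.

2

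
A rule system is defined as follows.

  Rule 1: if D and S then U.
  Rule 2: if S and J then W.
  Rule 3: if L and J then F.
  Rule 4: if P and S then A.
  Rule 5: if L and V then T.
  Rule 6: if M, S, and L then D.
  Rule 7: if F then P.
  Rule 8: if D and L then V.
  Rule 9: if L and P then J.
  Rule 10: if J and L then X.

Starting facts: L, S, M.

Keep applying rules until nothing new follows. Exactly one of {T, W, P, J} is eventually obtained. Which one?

From M, S, and L, Rule 6 gives D.
From D and L, Rule 8 gives V.
L and V hold, so T follows (Rule 5).
W would need S and J (Rule 2), but J is never established. J would need L and P (Rule 9), but P is never established. P would need F (Rule 7), but F is never established.

T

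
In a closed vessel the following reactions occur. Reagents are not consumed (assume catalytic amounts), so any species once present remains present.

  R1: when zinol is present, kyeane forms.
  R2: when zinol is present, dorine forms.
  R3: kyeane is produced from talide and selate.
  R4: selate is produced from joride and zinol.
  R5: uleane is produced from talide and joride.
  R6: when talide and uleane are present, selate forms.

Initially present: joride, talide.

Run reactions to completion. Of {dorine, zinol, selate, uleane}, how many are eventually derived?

talide and joride present → uleane forms (R5).
talide and uleane present → selate forms (R6).
dorine would need zinol (R2), but zinol never forms.
No rule produces zinol, and it is not given.
selate: reached.
uleane: reached.
Reached: selate and uleane — 2 of the 4.

2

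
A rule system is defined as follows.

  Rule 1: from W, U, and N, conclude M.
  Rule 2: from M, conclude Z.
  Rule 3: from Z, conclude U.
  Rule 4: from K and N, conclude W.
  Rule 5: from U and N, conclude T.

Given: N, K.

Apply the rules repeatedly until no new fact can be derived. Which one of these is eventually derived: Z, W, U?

K and N hold, so W follows (Rule 4).
Z would need M (Rule 2), but M is never established. U would need Z (Rule 3), but Z is never established.

W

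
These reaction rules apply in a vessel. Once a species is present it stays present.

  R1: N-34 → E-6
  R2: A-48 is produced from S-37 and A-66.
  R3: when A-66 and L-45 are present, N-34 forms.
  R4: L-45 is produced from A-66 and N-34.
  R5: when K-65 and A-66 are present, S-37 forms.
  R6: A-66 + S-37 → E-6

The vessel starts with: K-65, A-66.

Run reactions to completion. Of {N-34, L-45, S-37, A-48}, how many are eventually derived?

K-65 and A-66 present → S-37 forms (R5).
S-37 and A-66 present → A-48 forms (R2).
N-34 would need A-66 and L-45 (R3), but L-45 never forms.
L-45 would need A-66 and N-34 (R4), but N-34 never forms.
S-37: reached.
A-48: reached.
Reached: S-37 and A-48 — 2 of the 4.

2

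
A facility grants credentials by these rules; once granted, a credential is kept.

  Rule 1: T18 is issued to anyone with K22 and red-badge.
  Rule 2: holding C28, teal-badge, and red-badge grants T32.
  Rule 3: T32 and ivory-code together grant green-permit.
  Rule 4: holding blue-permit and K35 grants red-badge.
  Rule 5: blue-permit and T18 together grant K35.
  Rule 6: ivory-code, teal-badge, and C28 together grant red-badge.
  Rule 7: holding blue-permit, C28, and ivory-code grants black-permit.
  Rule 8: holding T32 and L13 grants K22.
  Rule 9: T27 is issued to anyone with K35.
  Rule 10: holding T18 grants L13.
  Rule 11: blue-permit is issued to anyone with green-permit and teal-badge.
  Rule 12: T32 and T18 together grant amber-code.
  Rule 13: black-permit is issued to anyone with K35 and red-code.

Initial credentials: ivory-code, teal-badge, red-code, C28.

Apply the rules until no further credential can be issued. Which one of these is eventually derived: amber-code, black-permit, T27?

black-permit

Holding ivory-code, teal-badge, and C28 grants red-badge (Rule 6).
Holding C28, teal-badge, and red-badge grants T32 (Rule 2).
Holding T32 and ivory-code grants green-permit (Rule 3).
Holding green-permit and teal-badge grants blue-permit (Rule 11).
Holding blue-permit, C28, and ivory-code grants black-permit (Rule 7).
T27 would need K35 (Rule 9), but K35 is never granted. amber-code would need T32 and T18 (Rule 12), but T18 is never granted.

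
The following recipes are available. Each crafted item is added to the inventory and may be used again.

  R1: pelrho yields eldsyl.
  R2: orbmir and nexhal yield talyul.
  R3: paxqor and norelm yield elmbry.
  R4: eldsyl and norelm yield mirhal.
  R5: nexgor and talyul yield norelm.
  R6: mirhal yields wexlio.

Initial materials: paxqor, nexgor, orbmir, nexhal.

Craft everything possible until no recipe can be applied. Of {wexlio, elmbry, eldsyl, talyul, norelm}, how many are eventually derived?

3

Using R2, orbmir and nexhal make talyul.
nexgor and talyul → norelm (R5).
Using R3, paxqor and norelm make elmbry.
wexlio would need mirhal (R6), but mirhal is never obtained.
elmbry: reached.
eldsyl would need pelrho (R1), but pelrho is never obtained.
talyul: reached.
norelm: reached.
Reached: elmbry, talyul, and norelm — 3 of the 5.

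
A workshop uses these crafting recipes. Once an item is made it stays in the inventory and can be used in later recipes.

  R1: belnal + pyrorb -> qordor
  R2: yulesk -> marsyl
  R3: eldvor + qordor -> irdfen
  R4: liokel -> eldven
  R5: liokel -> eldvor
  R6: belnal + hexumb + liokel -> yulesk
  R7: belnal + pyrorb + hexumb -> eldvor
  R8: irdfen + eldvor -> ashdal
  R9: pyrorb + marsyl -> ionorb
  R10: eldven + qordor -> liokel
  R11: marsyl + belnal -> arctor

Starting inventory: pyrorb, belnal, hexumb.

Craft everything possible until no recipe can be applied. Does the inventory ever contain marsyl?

marsyl would need yulesk (R2), but yulesk is never obtained.

No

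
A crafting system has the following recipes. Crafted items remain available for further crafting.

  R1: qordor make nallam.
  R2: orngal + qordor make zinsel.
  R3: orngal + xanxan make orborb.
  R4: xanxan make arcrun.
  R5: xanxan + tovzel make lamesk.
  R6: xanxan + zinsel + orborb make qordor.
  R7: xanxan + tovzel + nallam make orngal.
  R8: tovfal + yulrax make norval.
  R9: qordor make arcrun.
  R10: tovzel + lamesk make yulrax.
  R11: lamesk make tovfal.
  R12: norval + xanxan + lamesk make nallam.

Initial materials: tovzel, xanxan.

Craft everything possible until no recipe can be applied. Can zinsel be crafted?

zinsel would need orngal and qordor (R2), but qordor is never obtained.

No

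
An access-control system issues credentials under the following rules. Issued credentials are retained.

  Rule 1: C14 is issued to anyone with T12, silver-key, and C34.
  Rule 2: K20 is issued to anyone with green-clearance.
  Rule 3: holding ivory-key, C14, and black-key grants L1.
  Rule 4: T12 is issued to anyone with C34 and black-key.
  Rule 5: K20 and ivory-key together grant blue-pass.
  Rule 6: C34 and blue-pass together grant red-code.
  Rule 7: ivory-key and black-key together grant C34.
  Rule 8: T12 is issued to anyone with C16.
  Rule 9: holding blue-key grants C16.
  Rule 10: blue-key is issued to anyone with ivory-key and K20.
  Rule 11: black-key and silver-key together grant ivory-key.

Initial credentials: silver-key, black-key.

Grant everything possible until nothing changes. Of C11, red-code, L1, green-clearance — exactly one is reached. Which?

Holding black-key and silver-key grants ivory-key (Rule 11).
Holding ivory-key and black-key grants C34 (Rule 7).
Holding C34 and black-key grants T12 (Rule 4).
Holding T12, silver-key, and C34 grants C14 (Rule 1).
Holding ivory-key, C14, and black-key grants L1 (Rule 3).
No rule produces green-clearance, and it is not given. No rule produces C11, and it is not given. red-code would need C34 and blue-pass (Rule 6), but blue-pass is never granted.

L1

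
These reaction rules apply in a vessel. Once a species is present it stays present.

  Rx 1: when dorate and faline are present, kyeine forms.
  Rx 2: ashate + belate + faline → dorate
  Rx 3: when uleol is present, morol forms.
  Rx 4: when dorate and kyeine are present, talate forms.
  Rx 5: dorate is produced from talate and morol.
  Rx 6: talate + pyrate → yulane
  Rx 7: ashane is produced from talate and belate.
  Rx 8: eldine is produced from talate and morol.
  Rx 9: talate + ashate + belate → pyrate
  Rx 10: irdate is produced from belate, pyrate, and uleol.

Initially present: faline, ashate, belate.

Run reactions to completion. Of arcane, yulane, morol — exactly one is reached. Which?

ashate, belate, and faline present → dorate forms (Rx 2).
dorate and faline present → kyeine forms (Rx 1).
dorate and kyeine present → talate forms (Rx 4).
talate, ashate, and belate present → pyrate forms (Rx 9).
talate and pyrate present → yulane forms (Rx 6).
morol would need uleol (Rx 3), but uleol never forms. No rule produces arcane, and it is not given.

yulane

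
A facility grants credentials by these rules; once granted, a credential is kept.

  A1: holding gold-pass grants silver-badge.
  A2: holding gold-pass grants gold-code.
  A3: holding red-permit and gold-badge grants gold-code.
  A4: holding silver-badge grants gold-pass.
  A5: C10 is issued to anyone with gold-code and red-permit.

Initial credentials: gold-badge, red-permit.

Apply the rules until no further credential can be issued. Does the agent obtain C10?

Holding red-permit and gold-badge grants gold-code (A3).
Holding gold-code and red-permit grants C10 (A5).

Yes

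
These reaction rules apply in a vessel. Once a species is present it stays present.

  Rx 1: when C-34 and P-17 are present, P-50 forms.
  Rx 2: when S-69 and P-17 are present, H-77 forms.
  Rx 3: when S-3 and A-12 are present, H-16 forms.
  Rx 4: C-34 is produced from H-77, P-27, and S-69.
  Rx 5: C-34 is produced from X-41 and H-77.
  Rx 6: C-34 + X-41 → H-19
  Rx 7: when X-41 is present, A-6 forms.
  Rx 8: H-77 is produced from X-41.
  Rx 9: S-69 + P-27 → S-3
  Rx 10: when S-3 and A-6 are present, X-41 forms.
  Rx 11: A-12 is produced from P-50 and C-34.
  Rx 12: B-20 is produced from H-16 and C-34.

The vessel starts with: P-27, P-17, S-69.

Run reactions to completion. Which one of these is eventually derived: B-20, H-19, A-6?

S-69 and P-17 present → H-77 forms (Rx 2).
S-69 and P-27 present → S-3 forms (Rx 9).
H-77, P-27, and S-69 present → C-34 forms (Rx 4).
C-34 and P-17 present → P-50 forms (Rx 1).
P-50 and C-34 present → A-12 forms (Rx 11).
S-3 and A-12 present → H-16 forms (Rx 3).
H-16 and C-34 present → B-20 forms (Rx 12).
A-6 would need X-41 (Rx 7), but X-41 never forms. H-19 would need C-34 and X-41 (Rx 6), but X-41 never forms.

B-20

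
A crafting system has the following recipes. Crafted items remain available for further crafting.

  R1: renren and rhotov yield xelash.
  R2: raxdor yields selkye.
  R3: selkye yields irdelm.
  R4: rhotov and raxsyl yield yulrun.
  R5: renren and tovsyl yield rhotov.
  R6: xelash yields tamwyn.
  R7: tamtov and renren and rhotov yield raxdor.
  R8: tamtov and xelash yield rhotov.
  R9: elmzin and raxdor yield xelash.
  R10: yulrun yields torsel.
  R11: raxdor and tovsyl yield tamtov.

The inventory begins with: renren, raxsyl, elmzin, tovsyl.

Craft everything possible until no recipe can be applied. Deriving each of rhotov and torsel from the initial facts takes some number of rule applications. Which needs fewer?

rhotov

rhotov: Using R5, renren and tovsyl make rhotov. [1 rule application]
torsel: renren and tovsyl → rhotov (R5). Using R4, rhotov and raxsyl make yulrun. Using R10, yulrun makes torsel. [3 rule applications]
rhotov needs fewer.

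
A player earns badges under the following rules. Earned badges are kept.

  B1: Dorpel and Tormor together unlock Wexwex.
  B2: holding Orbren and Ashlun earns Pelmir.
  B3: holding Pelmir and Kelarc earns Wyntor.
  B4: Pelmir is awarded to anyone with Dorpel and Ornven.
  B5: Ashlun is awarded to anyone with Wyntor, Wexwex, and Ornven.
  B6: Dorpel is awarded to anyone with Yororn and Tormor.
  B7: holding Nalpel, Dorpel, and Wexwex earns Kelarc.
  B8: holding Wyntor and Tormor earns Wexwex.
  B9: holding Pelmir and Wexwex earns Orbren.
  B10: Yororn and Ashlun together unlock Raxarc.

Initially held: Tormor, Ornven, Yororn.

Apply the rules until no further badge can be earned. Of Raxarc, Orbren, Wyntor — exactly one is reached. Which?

With Yororn and Tormor, Dorpel is earned (B6).
With Dorpel and Ornven, Pelmir is earned (B4).
With Dorpel and Tormor, Wexwex is earned (B1).
With Pelmir and Wexwex, Orbren is earned (B9).
Raxarc would need Yororn and Ashlun (B10), but Ashlun is never earned. Wyntor would need Pelmir and Kelarc (B3), but Kelarc is never earned.

Orbren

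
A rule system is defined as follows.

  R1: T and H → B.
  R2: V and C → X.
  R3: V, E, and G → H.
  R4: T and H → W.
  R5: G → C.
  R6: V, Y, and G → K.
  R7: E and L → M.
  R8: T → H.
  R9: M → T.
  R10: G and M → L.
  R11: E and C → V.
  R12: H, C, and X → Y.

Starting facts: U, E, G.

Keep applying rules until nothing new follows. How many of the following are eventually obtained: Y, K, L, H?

3

G holds, so C follows (R5).
E and C hold, so V follows (R11).
From V, E, and G, R3 gives H.
V and C hold, so X follows (R2).
From H, C, and X, R12 gives Y.
V, Y, and G hold, so K follows (R6).
Y: reached.
K: reached.
L would need G and M (R10), but M is never established.
H: reached.
Reached: Y, K, and H — 3 of the 4.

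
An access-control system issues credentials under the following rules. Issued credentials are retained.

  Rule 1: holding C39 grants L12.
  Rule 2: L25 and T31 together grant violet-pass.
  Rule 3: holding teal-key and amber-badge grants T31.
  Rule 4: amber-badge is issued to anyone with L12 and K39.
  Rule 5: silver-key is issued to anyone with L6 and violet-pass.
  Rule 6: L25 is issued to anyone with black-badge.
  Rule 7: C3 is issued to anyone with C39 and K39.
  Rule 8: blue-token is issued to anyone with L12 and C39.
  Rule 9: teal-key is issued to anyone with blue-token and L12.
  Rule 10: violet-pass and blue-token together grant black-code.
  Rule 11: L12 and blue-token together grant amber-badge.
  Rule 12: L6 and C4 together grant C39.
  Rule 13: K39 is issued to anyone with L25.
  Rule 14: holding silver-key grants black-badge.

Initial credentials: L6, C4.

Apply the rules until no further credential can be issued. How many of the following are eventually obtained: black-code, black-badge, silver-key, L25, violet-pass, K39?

black-code would need violet-pass and blue-token (Rule 10), but violet-pass is never granted.
black-badge would need silver-key (Rule 14), but silver-key is never granted.
silver-key would need L6 and violet-pass (Rule 5), but violet-pass is never granted.
L25 would need black-badge (Rule 6), but black-badge is never granted.
violet-pass would need L25 and T31 (Rule 2), but L25 is never granted.
K39 would need L25 (Rule 13), but L25 is never granted.
None of the 6 are reached.

0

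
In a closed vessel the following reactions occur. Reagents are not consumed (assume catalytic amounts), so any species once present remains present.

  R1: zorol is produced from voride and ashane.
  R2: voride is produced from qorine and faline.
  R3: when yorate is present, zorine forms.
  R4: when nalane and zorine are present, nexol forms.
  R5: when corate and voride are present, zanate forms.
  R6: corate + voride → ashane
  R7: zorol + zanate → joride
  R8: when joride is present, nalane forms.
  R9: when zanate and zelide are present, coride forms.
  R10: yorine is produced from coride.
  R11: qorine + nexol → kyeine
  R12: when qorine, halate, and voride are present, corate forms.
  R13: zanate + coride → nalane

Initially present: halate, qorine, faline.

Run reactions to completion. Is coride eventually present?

coride would need zanate and zelide (R9), but zelide never forms.

No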